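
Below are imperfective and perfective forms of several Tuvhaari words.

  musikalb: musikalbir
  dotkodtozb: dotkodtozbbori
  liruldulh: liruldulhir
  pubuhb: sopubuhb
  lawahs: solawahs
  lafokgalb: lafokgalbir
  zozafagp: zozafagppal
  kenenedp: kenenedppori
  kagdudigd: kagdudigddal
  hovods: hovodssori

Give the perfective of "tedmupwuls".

"tedmupwuls" has second-to-last letter 'l'. The stems whose second-to-last letter is 'l' (liruldulh → liruldulhir, musikalb → musikalbir, lafokgalb → lafokgalbir) add -ir.
So tedmupwuls → tedmupwulsir.

tedmupwulsir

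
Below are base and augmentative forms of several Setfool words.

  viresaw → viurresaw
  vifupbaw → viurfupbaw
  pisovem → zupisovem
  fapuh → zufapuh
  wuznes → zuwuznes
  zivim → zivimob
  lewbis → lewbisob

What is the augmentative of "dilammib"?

dilammibob

"dilammib" has last vowel 'i'. The stems whose last vowel is 'i' (zivim → zivimob, lewbis → lewbisob) add -ob.
The other patterns: stems whose last vowel is 'a' insert -ur- after the first vowel; stems whose last vowel is 'e' or 'u' add the prefix zu-.
So dilammib → dilammibob.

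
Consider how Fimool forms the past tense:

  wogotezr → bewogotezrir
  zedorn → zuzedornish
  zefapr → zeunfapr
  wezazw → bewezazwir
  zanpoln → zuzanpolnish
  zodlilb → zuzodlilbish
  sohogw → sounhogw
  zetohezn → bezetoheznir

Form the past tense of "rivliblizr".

zetohezn and zanpoln both end in -n yet inflect differently (bezetoheznir, zuzanpolnish), so the final letter is not what conditions the rule; the second-to-last letter is.
"rivliblizr" has second-to-last letter 'z'. The stems whose second-to-last letter is 'z' (wogotezr → bewogotezrir, wezazw → bewezazwir, zetohezn → bezetoheznir) add be- … -ir around the stem.
The other patterns: stems whose second-to-last letter is 'l' or 'r' add zu- … -ish around the stem; stems whose second-to-last letter is 'g' or 'p' insert -un- after the first vowel.
So rivliblizr → berivliblizrir.

berivliblizrir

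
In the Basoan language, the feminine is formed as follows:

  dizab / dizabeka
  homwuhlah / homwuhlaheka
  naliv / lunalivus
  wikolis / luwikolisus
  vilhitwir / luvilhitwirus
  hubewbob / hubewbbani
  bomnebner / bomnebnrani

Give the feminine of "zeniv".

luzenivus

dizab and hubewbob both end in -b yet inflect differently (dizabeka, hubewbbani), so the final letter is not what conditions the rule; the last vowel is.
"zeniv" has last vowel 'i'. The stems whose last vowel is 'i' (naliv → lunalivus, wikolis → luwikolisus, vilhitwir → luvilhitwirus) add lu- … -us around the stem.
So zeniv → luzenivus.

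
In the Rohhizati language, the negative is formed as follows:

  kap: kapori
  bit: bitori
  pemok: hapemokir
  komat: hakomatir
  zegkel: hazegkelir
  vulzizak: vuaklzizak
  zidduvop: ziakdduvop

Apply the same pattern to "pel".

bit and komat both end in -t yet inflect differently (bitori, hakomatir), so the final letter is not what conditions the rule; the number of vowels is.
"pel" has 1 vowel. The stems with 1 vowel (kap → kapori, bit → bitori) add -ori.
So pel → pelori.

pelori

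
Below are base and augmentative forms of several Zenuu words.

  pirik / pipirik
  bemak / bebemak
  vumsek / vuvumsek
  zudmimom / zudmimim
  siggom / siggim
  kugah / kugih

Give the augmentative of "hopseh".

hopsih

bemak and kugah both have last vowel 'a' yet inflect differently (bebemak, kugih), so the last vowel is not what conditions the rule; the final letter is.
"hopseh" ends in -h. The one such stem in the data (kugah → kugih) changes the last vowel to 'i' (as do zudmimom, siggom), so the same rule applies.
So hopseh → hopsih.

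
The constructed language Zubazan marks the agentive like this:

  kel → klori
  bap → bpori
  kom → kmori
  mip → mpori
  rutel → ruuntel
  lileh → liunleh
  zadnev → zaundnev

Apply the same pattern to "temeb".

kel and rutel both end in -l yet inflect differently (klori, ruuntel), so the final letter is not what conditions the rule; the number of vowels is.
"temeb" has 2 vowels. The stems with 2 vowels (rutel → ruuntel, lileh → liunleh, zadnev → zaundnev) insert -un- after the first vowel.
The other pattern: stems with 1 vowel delete the last vowel and add -ori.
So temeb → teunmeb.

teunmeb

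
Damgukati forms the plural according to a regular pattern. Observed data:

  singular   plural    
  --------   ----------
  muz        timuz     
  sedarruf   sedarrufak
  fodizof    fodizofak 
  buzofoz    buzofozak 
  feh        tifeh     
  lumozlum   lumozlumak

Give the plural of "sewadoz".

sewadozak

buzofoz and muz both end in -z yet inflect differently (buzofozak, timuz), so the final letter is not what conditions the rule; the number of vowels is.
"sewadoz" has 3 vowels. The stems with 3 vowels (fodizof → fodizofak, sedarruf → sedarrufak, buzofoz → buzofozak) add -ak.
So sewadoz → sewadozak.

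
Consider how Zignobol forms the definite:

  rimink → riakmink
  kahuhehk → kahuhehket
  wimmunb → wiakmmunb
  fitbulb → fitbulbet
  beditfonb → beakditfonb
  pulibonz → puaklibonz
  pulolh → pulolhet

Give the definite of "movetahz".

movetahzet

wimmunb and fitbulb both end in -b yet inflect differently (wiakmmunb, fitbulbet), so the final letter is not what conditions the rule; the second-to-last letter is.
"movetahz" has second-to-last letter 'h'. The one such stem in the data (kahuhehk → kahuhehket) adds -et, so the same rule applies.
The other pattern: stems whose second-to-last letter is 'n' insert -ak- after the first vowel.
So movetahz → movetahzet.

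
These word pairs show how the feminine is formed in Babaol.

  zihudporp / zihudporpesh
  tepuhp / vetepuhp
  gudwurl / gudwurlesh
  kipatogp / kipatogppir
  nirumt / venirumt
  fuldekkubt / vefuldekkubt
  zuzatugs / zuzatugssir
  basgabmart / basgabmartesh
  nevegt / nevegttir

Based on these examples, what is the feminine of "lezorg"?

lezorgesh

nevegt and basgabmart both end in -t yet inflect differently (nevegttir, basgabmartesh), so the final letter is not what conditions the rule; the second-to-last letter is.
"lezorg" has second-to-last letter 'r'. The stems whose second-to-last letter is 'r' (basgabmart → basgabmartesh, zihudporp → zihudporpesh, gudwurl → gudwurlesh) add -esh.
The other patterns: stems whose second-to-last letter is 'g' double the final consonant and add -ir; stems whose second-to-last letter is 'b', 'h' or 'm' add the prefix ve-.
So lezorg → lezorgesh.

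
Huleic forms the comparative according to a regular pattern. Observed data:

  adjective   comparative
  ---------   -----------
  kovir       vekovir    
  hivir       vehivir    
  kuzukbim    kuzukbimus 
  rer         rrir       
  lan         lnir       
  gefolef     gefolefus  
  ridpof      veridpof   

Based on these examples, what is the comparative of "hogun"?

"hogun" has 2 vowels. The stems with 2 vowels (hivir → vehivir, kovir → vekovir, ridpof → veridpof) add the prefix ve-.
The other patterns: stems with 1 vowel delete the last vowel and add -ir; stems with 3 vowels add -us.
So hogun → vehogun.

vehogun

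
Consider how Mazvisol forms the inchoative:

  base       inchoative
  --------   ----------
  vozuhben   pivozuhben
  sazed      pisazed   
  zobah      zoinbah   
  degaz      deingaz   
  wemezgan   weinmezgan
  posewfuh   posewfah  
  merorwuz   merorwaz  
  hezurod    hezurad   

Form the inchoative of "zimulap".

vozuhben and wemezgan both end in -n yet inflect differently (pivozuhben, weinmezgan), so the final letter is not what conditions the rule; the last vowel is.
"zimulap" has last vowel 'a'. The stems whose last vowel is 'a' (zobah → zoinbah, degaz → deingaz, wemezgan → weinmezgan) insert -in- after the first vowel.
So zimulap → ziinmulap.

ziinmulap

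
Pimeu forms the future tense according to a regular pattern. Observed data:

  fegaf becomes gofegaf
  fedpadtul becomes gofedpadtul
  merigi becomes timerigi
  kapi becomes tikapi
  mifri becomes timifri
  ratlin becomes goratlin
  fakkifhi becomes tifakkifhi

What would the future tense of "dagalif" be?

godagalif

mifri and ratlin both have last vowel 'i' yet inflect differently (timifri, goratlin), so the last vowel is not what conditions the rule; the final letter is.
"dagalif" ends in -f. The one such stem in the data (fegaf → gofegaf) adds the prefix go-, so the same rule applies.
The other pattern: stems ending in -i add the prefix ti-.
So dagalif → godagalif.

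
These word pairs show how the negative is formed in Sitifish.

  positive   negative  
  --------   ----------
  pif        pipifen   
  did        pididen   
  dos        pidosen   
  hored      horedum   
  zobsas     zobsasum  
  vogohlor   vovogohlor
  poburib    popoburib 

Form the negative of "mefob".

did and hored both end in -d yet inflect differently (pididen, horedum), so the final letter is not what conditions the rule; the number of vowels is.
"mefob" has 2 vowels. The stems with 2 vowels (hored → horedum, zobsas → zobsasum) add -um.
So mefob → mefobum.

mefobum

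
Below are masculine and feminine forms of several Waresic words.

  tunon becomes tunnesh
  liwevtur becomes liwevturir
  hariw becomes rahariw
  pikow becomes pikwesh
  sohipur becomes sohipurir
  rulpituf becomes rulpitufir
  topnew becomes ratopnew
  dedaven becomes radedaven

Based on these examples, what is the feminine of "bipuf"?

bipufir

pikow and topnew both end in -w yet inflect differently (pikwesh, ratopnew), so the final letter is not what conditions the rule; the last vowel is.
"bipuf" has last vowel 'u'. The stems whose last vowel is 'u' (liwevtur → liwevturir, sohipur → sohipurir, rulpituf → rulpitufir) add -ir.
So bipuf → bipufir.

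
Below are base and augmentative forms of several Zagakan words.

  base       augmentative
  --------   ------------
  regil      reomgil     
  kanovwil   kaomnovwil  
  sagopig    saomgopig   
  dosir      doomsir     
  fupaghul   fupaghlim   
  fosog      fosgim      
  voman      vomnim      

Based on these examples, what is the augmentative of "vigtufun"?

"vigtufun" has last vowel 'u'. The one such stem in the data (fupaghul → fupaghlim) deletes the last vowel and adds -im (as do fosog, voman), so the same rule applies.
The other pattern: stems whose last vowel is 'i' insert -om- after the first vowel.
So vigtufun → vigtufnim.

vigtufnim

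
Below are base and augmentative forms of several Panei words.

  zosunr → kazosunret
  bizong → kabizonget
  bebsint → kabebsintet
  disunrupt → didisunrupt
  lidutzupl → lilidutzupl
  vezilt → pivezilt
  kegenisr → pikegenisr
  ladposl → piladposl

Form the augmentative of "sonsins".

kasonsinset

bebsint and disunrupt both end in -t yet inflect differently (kabebsintet, didisunrupt), so the final letter is not what conditions the rule; the second-to-last letter is.
"sonsins" has second-to-last letter 'n'. The stems whose second-to-last letter is 'n' (zosunr → kazosunret, bizong → kabizonget, bebsint → kabebsintet) add ka- … -et around the stem.
The other patterns: stems whose second-to-last letter is 'p' repeat the first consonant+vowel as a prefix; stems whose second-to-last letter is 'l' or 's' add the prefix pi-.
So sonsins → kasonsinset.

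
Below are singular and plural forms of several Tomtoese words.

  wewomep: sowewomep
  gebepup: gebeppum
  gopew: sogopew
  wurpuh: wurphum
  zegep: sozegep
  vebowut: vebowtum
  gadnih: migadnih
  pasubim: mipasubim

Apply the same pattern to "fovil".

gebepup and wewomep both end in -p yet inflect differently (gebeppum, sowewomep), so the final letter is not what conditions the rule; the last vowel is.
"fovil" has last vowel 'i'. The stems whose last vowel is 'i' (gadnih → migadnih, pasubim → mipasubim) add the prefix mi-.
So fovil → mifovil.

mifovil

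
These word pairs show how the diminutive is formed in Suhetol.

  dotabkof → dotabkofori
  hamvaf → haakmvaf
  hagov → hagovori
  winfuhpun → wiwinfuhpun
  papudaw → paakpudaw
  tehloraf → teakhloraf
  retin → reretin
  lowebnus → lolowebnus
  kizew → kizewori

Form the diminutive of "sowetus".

papudaw and kizew both end in -w yet inflect differently (paakpudaw, kizewori), so the final letter is not what conditions the rule; the last vowel is.
"sowetus" has last vowel 'u'. The stems whose last vowel is 'u' (winfuhpun → wiwinfuhpun, lowebnus → lolowebnus) repeat the first consonant+vowel as a prefix.
The other patterns: stems whose last vowel is 'a' insert -ak- after the first vowel; stems whose last vowel is 'e' or 'o' add -ori.
So sowetus → sosowetus.

sosowetus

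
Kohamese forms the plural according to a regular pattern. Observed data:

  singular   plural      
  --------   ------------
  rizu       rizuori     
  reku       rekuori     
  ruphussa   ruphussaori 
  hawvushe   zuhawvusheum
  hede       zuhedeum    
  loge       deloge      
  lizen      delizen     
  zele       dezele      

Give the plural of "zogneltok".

dezogneltok

hawvushe and loge both end in -e yet inflect differently (zuhawvusheum, deloge), so the final letter is not what conditions the rule; the first letter is.
"zogneltok" begins with z-. The one such stem in the data (zele → dezele) adds the prefix de-, so the same rule applies.
The other patterns: stems beginning with r- add -ori; stems beginning with h- add zu- … -um around the stem.
So zogneltok → dezogneltok.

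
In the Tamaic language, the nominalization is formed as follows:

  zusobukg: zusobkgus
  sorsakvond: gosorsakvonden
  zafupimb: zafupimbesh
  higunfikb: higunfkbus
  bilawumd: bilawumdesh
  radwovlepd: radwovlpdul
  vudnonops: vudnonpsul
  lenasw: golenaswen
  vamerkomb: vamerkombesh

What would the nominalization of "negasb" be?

gonegasben

"negasb" has second-to-last letter 's'. The one such stem in the data (lenasw → golenaswen) adds go- … -en around the stem, so the same rule applies.
So negasb → gonegasben.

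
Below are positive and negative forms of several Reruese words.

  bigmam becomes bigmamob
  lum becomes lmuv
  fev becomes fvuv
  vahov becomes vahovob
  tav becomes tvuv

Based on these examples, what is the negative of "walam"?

fev and vahov both end in -v yet inflect differently (fvuv, vahovob), so the final letter is not what conditions the rule; the number of vowels is.
"walam" has 2 vowels. The stems with 2 vowels (vahov → vahovob, bigmam → bigmamob) add -ob.
So walam → walamob.

walamob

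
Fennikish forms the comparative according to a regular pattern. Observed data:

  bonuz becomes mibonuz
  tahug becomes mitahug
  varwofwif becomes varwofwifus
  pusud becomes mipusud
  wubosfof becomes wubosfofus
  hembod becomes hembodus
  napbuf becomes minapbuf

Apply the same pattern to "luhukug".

napbuf and wubosfof both end in -f yet inflect differently (minapbuf, wubosfofus), so the final letter is not what conditions the rule; the last vowel is.
"luhukug" has last vowel 'u'. The stems whose last vowel is 'u' (napbuf → minapbuf, tahug → mitahug, bonuz → mibonuz) add the prefix mi-.
So luhukug → miluhukug.

miluhukug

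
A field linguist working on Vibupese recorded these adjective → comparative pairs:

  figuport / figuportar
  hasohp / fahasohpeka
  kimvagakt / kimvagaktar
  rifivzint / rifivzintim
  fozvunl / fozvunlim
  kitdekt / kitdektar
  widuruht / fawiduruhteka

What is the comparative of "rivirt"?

rivirtar

rifivzint and widuruht both end in -t yet inflect differently (rifivzintim, fawiduruhteka), so the final letter is not what conditions the rule; the second-to-last letter is.
"rivirt" has second-to-last letter 'r'. The one such stem in the data (figuport → figuportar) adds -ar, so the same rule applies.
So rivirt → rivirtar.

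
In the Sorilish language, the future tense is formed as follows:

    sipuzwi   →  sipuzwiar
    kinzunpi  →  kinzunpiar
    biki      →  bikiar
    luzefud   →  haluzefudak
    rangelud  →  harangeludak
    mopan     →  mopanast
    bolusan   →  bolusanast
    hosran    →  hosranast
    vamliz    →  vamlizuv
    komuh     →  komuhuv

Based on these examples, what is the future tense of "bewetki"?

bewetkiar

sipuzwi and vamliz both have last vowel 'i' yet inflect differently (sipuzwiar, vamlizuv), so the last vowel is not what conditions the rule; the final letter is.
"bewetki" ends in -i. The stems ending in -i (sipuzwi → sipuzwiar, kinzunpi → kinzunpiar, biki → bikiar) add -ar.
The other patterns: stems ending in -d add ha- … -ak around the stem; stems ending in -n add -ast; stems ending in -h or -z add -uv.
So bewetki → bewetkiar.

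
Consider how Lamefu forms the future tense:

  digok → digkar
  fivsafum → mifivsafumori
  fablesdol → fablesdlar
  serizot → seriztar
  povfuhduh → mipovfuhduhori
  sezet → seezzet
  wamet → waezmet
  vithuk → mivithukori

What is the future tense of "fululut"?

"fululut" has last vowel 'u'. The stems whose last vowel is 'u' (fivsafum → mifivsafumori, vithuk → mivithukori, povfuhduh → mipovfuhduhori) add mi- … -ori around the stem.
The other patterns: stems whose last vowel is 'o' delete the last vowel and add -ar; stems whose last vowel is 'e' insert -ez- after the first vowel.
So fululut → mifululutori.

mifululutori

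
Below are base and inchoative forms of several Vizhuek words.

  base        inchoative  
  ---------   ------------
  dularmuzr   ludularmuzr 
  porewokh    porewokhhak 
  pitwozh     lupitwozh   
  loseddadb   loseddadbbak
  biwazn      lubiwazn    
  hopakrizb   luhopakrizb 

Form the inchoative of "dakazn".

pitwozh and porewokh both end in -h yet inflect differently (lupitwozh, porewokhhak), so the final letter is not what conditions the rule; the second-to-last letter is.
"dakazn" has second-to-last letter 'z'. The stems whose second-to-last letter is 'z' (biwazn → lubiwazn, dularmuzr → ludularmuzr, hopakrizb → luhopakrizb) add the prefix lu-.
The other pattern: stems whose second-to-last letter is 'd' or 'k' double the final consonant and add -ak.
So dakazn → ludakazn.

ludakazn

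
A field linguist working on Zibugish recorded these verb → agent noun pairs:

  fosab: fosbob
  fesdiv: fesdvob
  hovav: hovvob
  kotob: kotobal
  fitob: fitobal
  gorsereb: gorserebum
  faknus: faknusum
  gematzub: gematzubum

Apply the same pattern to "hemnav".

fosab and kotob both end in -b yet inflect differently (fosbob, kotobal), so the final letter is not what conditions the rule; the last vowel is.
"hemnav" has last vowel 'a'. The stems whose last vowel is 'a' (fosab → fosbob, hovav → hovvob) delete the last vowel and add -ob.
So hemnav → hemnvob.

hemnvob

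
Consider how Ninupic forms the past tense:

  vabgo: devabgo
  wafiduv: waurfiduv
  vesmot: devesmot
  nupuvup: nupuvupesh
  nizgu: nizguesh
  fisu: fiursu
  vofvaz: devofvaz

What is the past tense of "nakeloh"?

nizgu and fisu both end in -u yet inflect differently (nizguesh, fiursu), so the final letter is not what conditions the rule; the first letter is.
"nakeloh" begins with n-. The stems beginning with n- (nupuvup → nupuvupesh, nizgu → nizguesh) add -esh.
The other patterns: stems beginning with v- add the prefix de-; stems beginning with f- or w- insert -ur- after the first vowel.
So nakeloh → nakelohesh.

nakelohesh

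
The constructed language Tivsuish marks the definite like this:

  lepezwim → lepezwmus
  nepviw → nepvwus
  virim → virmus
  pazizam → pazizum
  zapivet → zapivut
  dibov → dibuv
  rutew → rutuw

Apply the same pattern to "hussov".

hussuv

lepezwim and pazizam both end in -m yet inflect differently (lepezwmus, pazizum), so the final letter is not what conditions the rule; the last vowel is.
"hussov" has last vowel 'o'. The one such stem in the data (dibov → dibuv) changes the last vowel to 'u' (as do pazizam, zapivet), so the same rule applies.
The other pattern: stems whose last vowel is 'i' delete the last vowel and add -us.
So hussov → hussuv.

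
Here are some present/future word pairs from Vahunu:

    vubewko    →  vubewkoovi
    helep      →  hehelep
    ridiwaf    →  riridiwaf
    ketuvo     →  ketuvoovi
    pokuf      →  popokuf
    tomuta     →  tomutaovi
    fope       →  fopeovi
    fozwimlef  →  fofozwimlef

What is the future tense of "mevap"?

helep and fope both have last vowel 'e' yet inflect differently (hehelep, fopeovi), so the last vowel is not what conditions the rule; whether the stem ends in a vowel or a consonant is.
"mevap" ends in a consonant. The stems ending in a consonant (pokuf → popokuf, ridiwaf → riridiwaf, helep → hehelep) repeat the first consonant+vowel as a prefix.
So mevap → memevap.

memevap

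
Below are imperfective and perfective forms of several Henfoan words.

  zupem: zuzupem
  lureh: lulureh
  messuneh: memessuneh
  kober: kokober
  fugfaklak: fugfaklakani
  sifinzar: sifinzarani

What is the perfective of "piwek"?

pipiwek

kober and sifinzar both end in -r yet inflect differently (kokober, sifinzarani), so the final letter is not what conditions the rule; the last vowel is.
"piwek" has last vowel 'e'. The stems whose last vowel is 'e' (zupem → zuzupem, lureh → lulureh, messuneh → memessuneh) repeat the first consonant+vowel as a prefix.
So piwek → pipiwek.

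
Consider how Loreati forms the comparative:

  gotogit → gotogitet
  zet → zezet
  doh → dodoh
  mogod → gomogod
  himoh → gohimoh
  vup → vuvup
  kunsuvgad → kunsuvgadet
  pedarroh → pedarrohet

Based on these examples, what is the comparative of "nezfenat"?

doh and himoh both end in -h yet inflect differently (dodoh, gohimoh), so the final letter is not what conditions the rule; the number of vowels is.
"nezfenat" has 3 vowels. The stems with 3 vowels (kunsuvgad → kunsuvgadet, gotogit → gotogitet, pedarroh → pedarrohet) add -et.
The other patterns: stems with 1 vowel repeat the first consonant+vowel as a prefix; stems with 2 vowels add the prefix go-.
So nezfenat → nezfenatet.

nezfenatet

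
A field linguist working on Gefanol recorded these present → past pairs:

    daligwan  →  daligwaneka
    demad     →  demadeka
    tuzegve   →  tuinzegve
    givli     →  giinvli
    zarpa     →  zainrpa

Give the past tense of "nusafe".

daligwan and zarpa both have last vowel 'a' yet inflect differently (daligwaneka, zainrpa), so the last vowel is not what conditions the rule; whether the stem ends in a vowel or a consonant is.
"nusafe" ends in a vowel. The stems ending in a vowel (tuzegve → tuinzegve, givli → giinvli, zarpa → zainrpa) insert -in- after the first vowel.
The other pattern: stems ending in a consonant add -eka.
So nusafe → nuinsafe.

nuinsafe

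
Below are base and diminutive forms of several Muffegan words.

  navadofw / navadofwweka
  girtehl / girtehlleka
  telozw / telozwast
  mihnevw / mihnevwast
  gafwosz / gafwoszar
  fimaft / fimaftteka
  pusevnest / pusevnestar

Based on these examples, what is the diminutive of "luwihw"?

luwihwweka

fimaft and pusevnest both end in -t yet inflect differently (fimaftteka, pusevnestar), so the final letter is not what conditions the rule; the second-to-last letter is.
"luwihw" has second-to-last letter 'h'. The one such stem in the data (girtehl → girtehlleka) doubles the final consonant and adds -eka (as do navadofw, fimaft), so the same rule applies.
So luwihw → luwihwweka.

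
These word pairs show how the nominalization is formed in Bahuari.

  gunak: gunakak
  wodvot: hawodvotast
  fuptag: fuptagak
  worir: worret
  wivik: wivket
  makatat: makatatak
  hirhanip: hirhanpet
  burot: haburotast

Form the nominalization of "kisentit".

kisenttet

burot and makatat both end in -t yet inflect differently (haburotast, makatatak), so the final letter is not what conditions the rule; the last vowel is.
"kisentit" has last vowel 'i'. The stems whose last vowel is 'i' (worir → worret, wivik → wivket, hirhanip → hirhanpet) delete the last vowel and add -et.
The other patterns: stems whose last vowel is 'o' add ha- … -ast around the stem; stems whose last vowel is 'a' add -ak.
So kisentit → kisenttet.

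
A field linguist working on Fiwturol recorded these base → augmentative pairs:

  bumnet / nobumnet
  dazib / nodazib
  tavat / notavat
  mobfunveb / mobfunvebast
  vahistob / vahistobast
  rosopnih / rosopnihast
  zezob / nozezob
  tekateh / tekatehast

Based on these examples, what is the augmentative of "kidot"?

"kidot" has 2 vowels. The stems with 2 vowels (dazib → nodazib, tavat → notavat, bumnet → nobumnet) add the prefix no-.
The other pattern: stems with 3 vowels add -ast.
So kidot → nokidot.

nokidot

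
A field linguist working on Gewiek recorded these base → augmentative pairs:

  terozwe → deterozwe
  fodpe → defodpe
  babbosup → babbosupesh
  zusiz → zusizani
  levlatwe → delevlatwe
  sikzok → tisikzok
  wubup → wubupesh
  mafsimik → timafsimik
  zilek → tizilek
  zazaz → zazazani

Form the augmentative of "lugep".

"lugep" ends in -p. The stems ending in -p (wubup → wubupesh, babbosup → babbosupesh) add -esh.
The other patterns: stems ending in -e add the prefix de-; stems ending in -z add -ani; stems ending in -k add the prefix ti-.
So lugep → lugepesh.

lugepesh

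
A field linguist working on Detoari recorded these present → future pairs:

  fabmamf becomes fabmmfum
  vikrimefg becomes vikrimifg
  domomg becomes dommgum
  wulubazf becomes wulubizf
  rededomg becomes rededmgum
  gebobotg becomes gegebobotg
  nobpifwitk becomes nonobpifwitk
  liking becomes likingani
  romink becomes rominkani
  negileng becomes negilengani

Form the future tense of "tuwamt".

tuwmtum

"tuwamt" has second-to-last letter 'm'. The stems whose second-to-last letter is 'm' (domomg → dommgum, fabmamf → fabmmfum, rededomg → rededmgum) delete the last vowel and add -um.
So tuwamt → tuwmtum.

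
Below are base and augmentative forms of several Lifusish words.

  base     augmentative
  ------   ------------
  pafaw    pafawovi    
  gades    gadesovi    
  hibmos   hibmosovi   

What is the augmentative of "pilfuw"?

Every pair shown (pafaw → pafawovi, gades → gadesovi, hibmos → hibmosovi) follows the same rule: add -ovi.
So pilfuw → pilfuwovi.

pilfuwovi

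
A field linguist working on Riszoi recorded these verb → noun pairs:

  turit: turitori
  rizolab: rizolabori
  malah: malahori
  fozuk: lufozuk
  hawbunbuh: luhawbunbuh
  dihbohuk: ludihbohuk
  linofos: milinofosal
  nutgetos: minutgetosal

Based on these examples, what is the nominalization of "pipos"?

hawbunbuh and malah both end in -h yet inflect differently (luhawbunbuh, malahori), so the final letter is not what conditions the rule; the last vowel is.
"pipos" has last vowel 'o'. The stems whose last vowel is 'o' (nutgetos → minutgetosal, linofos → milinofosal) add mi- … -al around the stem.
The other patterns: stems whose last vowel is 'u' add the prefix lu-; stems whose last vowel is 'a' or 'i' add -ori.
So pipos → mipiposal.

mipiposal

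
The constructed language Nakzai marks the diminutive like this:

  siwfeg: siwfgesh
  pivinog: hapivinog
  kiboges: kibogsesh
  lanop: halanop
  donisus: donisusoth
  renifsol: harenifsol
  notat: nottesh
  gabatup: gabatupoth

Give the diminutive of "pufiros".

"pufiros" has last vowel 'o'. The stems whose last vowel is 'o' (lanop → halanop, renifsol → harenifsol, pivinog → hapivinog) add the prefix ha-.
The other patterns: stems whose last vowel is 'u' add -oth; stems whose last vowel is 'a' or 'e' delete the last vowel and add -esh.
So pufiros → hapufiros.

hapufiros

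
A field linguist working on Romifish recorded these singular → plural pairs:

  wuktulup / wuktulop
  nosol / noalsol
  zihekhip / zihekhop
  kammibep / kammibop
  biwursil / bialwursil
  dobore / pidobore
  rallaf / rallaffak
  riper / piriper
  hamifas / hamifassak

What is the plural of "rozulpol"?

biwursil and zihekhip both have last vowel 'i' yet inflect differently (bialwursil, zihekhop), so the last vowel is not what conditions the rule; the final letter is.
"rozulpol" ends in -l. The stems ending in -l (nosol → noalsol, biwursil → bialwursil) insert -al- after the first vowel.
The other patterns: stems ending in -e or -r add the prefix pi-; stems ending in -p change the last vowel to 'o'; stems ending in -f or -s double the final consonant and add -ak.
So rozulpol → roalzulpol.

roalzulpol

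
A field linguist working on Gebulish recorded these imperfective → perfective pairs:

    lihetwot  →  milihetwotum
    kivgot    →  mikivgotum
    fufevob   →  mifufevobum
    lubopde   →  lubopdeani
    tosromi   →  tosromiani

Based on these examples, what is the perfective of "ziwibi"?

lihetwot and lubopde both begin with l- yet inflect differently (milihetwotum, lubopdeani), so the first letter is not what conditions the rule; whether the stem ends in a vowel or a consonant is.
"ziwibi" ends in a vowel. The stems ending in a vowel (tosromi → tosromiani, lubopde → lubopdeani) add -ani.
So ziwibi → ziwibiani.

ziwibiani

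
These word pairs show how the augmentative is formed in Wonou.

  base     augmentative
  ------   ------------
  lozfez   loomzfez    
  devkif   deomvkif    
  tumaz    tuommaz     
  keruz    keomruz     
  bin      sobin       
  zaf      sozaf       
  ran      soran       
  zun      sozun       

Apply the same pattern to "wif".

devkif and zaf both end in -f yet inflect differently (deomvkif, sozaf), so the final letter is not what conditions the rule; the number of vowels is.
"wif" has 1 vowel. The stems with 1 vowel (bin → sobin, zaf → sozaf, ran → soran) add the prefix so-.
So wif → sowif.

sowif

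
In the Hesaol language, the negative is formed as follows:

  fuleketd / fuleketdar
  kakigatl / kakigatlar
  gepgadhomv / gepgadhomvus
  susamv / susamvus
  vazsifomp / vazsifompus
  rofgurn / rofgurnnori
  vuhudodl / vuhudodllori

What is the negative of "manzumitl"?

manzumitlar

"manzumitl" has second-to-last letter 't'. The stems whose second-to-last letter is 't' (fuleketd → fuleketdar, kakigatl → kakigatlar) add -ar.
So manzumitl → manzumitlar.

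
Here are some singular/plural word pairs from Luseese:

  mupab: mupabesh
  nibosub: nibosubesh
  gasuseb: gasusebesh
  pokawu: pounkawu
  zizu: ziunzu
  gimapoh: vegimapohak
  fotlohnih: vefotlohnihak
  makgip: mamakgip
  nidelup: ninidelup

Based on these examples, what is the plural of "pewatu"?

"pewatu" ends in -u. The stems ending in -u (pokawu → pounkawu, zizu → ziunzu) insert -un- after the first vowel.
So pewatu → peunwatu.

peunwatu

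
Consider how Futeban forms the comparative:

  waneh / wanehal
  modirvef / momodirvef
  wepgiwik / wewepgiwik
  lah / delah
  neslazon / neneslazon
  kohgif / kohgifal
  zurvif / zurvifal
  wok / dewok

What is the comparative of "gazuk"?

lah and waneh both end in -h yet inflect differently (delah, wanehal), so the final letter is not what conditions the rule; the number of vowels is.
"gazuk" has 2 vowels. The stems with 2 vowels (kohgif → kohgifal, waneh → wanehal, zurvif → zurvifal) add -al.
The other patterns: stems with 1 vowel add the prefix de-; stems with 3 vowels repeat the first consonant+vowel as a prefix.
So gazuk → gazukal.

gazukal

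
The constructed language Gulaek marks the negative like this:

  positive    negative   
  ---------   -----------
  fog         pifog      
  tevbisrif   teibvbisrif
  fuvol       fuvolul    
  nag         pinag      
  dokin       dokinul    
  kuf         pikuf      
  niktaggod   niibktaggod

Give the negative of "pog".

kuf and tevbisrif both end in -f yet inflect differently (pikuf, teibvbisrif), so the final letter is not what conditions the rule; the number of vowels is.
"pog" has 1 vowel. The stems with 1 vowel (kuf → pikuf, fog → pifog, nag → pinag) add the prefix pi-.
So pog → pipog.

pipog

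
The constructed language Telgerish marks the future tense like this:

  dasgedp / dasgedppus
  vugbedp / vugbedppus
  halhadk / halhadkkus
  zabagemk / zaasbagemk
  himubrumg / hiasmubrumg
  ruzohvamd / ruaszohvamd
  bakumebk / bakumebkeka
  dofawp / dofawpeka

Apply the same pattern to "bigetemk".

halhadk and zabagemk both end in -k yet inflect differently (halhadkkus, zaasbagemk), so the final letter is not what conditions the rule; the second-to-last letter is.
"bigetemk" has second-to-last letter 'm'. The stems whose second-to-last letter is 'm' (zabagemk → zaasbagemk, himubrumg → hiasmubrumg, ruzohvamd → ruaszohvamd) insert -as- after the first vowel.
The other patterns: stems whose second-to-last letter is 'd' double the final consonant and add -us; stems whose second-to-last letter is 'b' or 'w' add -eka.
So bigetemk → biasgetemk.

biasgetemk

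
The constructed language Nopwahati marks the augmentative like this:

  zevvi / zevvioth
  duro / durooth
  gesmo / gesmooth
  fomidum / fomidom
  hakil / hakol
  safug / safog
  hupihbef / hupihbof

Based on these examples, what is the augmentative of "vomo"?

zevvi and hakil both have last vowel 'i' yet inflect differently (zevvioth, hakol), so the last vowel is not what conditions the rule; whether the stem ends in a vowel or a consonant is.
"vomo" ends in a vowel. The stems ending in a vowel (zevvi → zevvioth, duro → durooth, gesmo → gesmooth) add -oth.
So vomo → vomooth.

vomooth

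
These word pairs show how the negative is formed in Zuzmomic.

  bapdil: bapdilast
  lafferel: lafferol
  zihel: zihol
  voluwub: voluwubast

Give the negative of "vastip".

vastipast

lafferel and bapdil both end in -l yet inflect differently (lafferol, bapdilast), so the final letter is not what conditions the rule; the last vowel is.
"vastip" has last vowel 'i'. The one such stem in the data (bapdil → bapdilast) adds -ast, so the same rule applies.
The other pattern: stems whose last vowel is 'e' change the last vowel to 'o'.
So vastip → vastipast.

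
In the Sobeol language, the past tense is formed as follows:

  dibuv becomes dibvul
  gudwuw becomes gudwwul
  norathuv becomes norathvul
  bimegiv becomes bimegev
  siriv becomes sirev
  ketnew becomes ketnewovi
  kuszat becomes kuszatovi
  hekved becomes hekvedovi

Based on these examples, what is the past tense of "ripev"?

ripevovi

"ripev" has last vowel 'e'. The stems whose last vowel is 'e' (ketnew → ketnewovi, hekved → hekvedovi) add -ovi.
So ripev → ripevovi.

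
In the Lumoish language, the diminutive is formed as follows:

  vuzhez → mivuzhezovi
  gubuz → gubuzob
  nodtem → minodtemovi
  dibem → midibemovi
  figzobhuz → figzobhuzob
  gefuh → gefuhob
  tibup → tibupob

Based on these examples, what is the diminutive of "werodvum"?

figzobhuz and vuzhez both end in -z yet inflect differently (figzobhuzob, mivuzhezovi), so the final letter is not what conditions the rule; the last vowel is.
"werodvum" has last vowel 'u'. The stems whose last vowel is 'u' (tibup → tibupob, figzobhuz → figzobhuzob, gubuz → gubuzob) add -ob.
The other pattern: stems whose last vowel is 'e' add mi- … -ovi around the stem.
So werodvum → werodvumob.

werodvumob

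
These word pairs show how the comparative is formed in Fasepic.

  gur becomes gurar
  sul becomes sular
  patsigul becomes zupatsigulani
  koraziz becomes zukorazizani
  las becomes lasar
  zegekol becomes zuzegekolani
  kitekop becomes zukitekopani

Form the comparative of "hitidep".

zuhitidepani

sul and patsigul both end in -l yet inflect differently (sular, zupatsigulani), so the final letter is not what conditions the rule; the number of vowels is.
"hitidep" has 3 vowels. The stems with 3 vowels (kitekop → zukitekopani, koraziz → zukorazizani, patsigul → zupatsigulani) add zu- … -ani around the stem.
The other pattern: stems with 1 vowel add -ar.
So hitidep → zuhitidepani.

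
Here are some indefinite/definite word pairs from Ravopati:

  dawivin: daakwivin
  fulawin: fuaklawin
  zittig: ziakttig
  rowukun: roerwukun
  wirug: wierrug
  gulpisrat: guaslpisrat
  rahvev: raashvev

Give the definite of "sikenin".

dawivin and rowukun both end in -n yet inflect differently (daakwivin, roerwukun), so the final letter is not what conditions the rule; the last vowel is.
"sikenin" has last vowel 'i'. The stems whose last vowel is 'i' (dawivin → daakwivin, fulawin → fuaklawin, zittig → ziakttig) insert -ak- after the first vowel.
So sikenin → siakkenin.

siakkenin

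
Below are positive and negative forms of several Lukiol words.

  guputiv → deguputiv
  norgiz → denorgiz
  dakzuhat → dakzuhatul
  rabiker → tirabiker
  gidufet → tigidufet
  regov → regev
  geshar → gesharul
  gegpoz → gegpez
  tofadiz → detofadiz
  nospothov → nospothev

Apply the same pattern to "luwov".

"luwov" has last vowel 'o'. The stems whose last vowel is 'o' (nospothov → nospothev, gegpoz → gegpez, regov → regev) change the last vowel to 'e'.
The other patterns: stems whose last vowel is 'e' add the prefix ti-; stems whose last vowel is 'i' add the prefix de-; stems whose last vowel is 'a' add -ul.
So luwov → luwev.

luwev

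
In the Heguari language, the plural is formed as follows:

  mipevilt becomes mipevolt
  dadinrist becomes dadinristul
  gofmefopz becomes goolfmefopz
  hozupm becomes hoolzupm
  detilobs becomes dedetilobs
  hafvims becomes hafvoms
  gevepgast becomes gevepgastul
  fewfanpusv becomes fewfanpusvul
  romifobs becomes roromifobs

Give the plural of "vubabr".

romifobs and hafvims both end in -s yet inflect differently (roromifobs, hafvoms), so the final letter is not what conditions the rule; the second-to-last letter is.
"vubabr" has second-to-last letter 'b'. The stems whose second-to-last letter is 'b' (romifobs → roromifobs, detilobs → dedetilobs) repeat the first consonant+vowel as a prefix.
So vubabr → vuvubabr.

vuvubabr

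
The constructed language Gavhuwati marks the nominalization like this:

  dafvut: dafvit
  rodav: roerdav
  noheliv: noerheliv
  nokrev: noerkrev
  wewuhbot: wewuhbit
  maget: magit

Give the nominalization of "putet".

"putet" ends in -t. The stems ending in -t (maget → magit, dafvut → dafvit, wewuhbot → wewuhbit) change the last vowel to 'i'.
The other pattern: stems ending in -v insert -er- after the first vowel.
So putet → putit.

putit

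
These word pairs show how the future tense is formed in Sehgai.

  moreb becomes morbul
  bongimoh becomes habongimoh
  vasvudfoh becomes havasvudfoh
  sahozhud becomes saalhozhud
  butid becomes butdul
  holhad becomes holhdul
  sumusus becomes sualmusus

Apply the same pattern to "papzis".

papzsul

sahozhud and holhad both end in -d yet inflect differently (saalhozhud, holhdul), so the final letter is not what conditions the rule; the last vowel is.
"papzis" has last vowel 'i'. The one such stem in the data (butid → butdul) deletes the last vowel and adds -ul (as do moreb, holhad), so the same rule applies.
So papzis → papzsul.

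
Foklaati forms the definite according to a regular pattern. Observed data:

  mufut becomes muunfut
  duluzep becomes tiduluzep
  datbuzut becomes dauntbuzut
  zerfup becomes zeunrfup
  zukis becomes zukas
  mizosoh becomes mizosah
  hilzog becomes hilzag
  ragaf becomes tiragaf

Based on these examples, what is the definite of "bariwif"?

bariwaf

"bariwif" has last vowel 'i'. The one such stem in the data (zukis → zukas) changes the last vowel to 'a' (as do hilzog, mizosoh), so the same rule applies.
So bariwif → bariwaf.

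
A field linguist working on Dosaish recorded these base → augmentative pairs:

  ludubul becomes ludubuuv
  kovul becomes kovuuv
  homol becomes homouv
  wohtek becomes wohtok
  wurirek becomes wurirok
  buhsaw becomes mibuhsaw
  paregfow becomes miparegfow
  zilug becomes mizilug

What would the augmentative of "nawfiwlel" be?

homol and paregfow both have last vowel 'o' yet inflect differently (homouv, miparegfow), so the last vowel is not what conditions the rule; the final letter is.
"nawfiwlel" ends in -l. The stems ending in -l (ludubul → ludubuuv, kovul → kovuuv, homol → homouv) drop the final letter and add -uv.
So nawfiwlel → nawfiwleuv.

nawfiwleuv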